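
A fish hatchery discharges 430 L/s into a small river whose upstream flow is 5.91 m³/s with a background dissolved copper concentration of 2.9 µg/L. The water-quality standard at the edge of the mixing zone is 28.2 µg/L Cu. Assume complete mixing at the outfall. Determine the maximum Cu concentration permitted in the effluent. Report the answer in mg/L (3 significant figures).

0.376 mg/L

430 L/s = 0.43 m³/s.
2.9 µg/L = 0.0029 mg/L.
28.2 µg/L = 0.0282 mg/L.
Mass balance: 0.0282·6.34 = 0.43·Cₑ + 5.91·0.0029.
Cₑ = (0.1788 − 0.01714) / 0.43 = 0.3759 mg/L.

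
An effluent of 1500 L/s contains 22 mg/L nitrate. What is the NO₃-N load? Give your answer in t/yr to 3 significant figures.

1500 L/s = 1.5 m³/s.
Mass flux = Q·C = 1.5 m³/s × 22 g/m³ = 33 g/s.
= 33 g/s × 31.56 = 1041 t/yr.

1040 t/yr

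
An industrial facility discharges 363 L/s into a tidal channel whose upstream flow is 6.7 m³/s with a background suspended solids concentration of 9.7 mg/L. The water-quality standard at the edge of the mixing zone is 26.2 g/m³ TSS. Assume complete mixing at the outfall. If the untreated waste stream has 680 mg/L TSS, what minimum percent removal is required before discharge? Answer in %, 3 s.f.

51.4 %

363 L/s = 0.363 m³/s.
Mass balance: 26.2·7.063 = 0.363·Cₑ + 6.7·9.7.
Cₑ = (185.1 − 64.99) / 0.363 = 330.7 mg/L.
Required removal = 1 − 330.7/680 = 51.36 %.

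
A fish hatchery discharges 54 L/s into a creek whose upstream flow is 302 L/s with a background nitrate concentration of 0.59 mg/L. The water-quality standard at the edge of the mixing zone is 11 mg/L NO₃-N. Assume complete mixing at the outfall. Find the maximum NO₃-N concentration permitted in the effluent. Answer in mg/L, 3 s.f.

54 L/s = 0.054 m³/s.
302 L/s = 0.302 m³/s.
Mass balance: 11·0.356 = 0.054·Cₑ + 0.302·0.59.
Cₑ = (3.916 − 0.1782) / 0.054 = 69.22 mg/L.

69.2 mg/L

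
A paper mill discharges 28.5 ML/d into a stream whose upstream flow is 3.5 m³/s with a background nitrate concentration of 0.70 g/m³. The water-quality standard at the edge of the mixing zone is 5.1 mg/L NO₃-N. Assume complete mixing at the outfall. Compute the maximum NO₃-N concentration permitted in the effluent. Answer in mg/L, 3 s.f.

51.8 mg/L

28.5 ML/d = 0.3299 m³/s.
Mass balance: 5.1·3.83 = 0.3299·Cₑ + 3.5·0.7.
Cₑ = (19.53 − 2.45) / 0.3299 = 51.79 mg/L.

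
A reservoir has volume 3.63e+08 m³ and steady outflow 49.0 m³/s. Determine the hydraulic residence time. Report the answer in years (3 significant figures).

0.235 yr

Q = 49.0 m³/s × 3.156e+07 s/yr = 1.546e+09 m³/yr.
Hydraulic residence time τ = V/Q = 3.63e+08/1.546e+09 = 0.2348 yr.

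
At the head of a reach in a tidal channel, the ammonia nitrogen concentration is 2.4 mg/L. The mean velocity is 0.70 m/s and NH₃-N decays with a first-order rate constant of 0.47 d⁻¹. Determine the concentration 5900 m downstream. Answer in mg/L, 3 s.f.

Travel time t = 5900 m / 0.70 m/s = 5900/0.70 = 8429 s = 0.09755 d.
First-order decay: C = 2.4·exp(−0.47·0.09755) = 2.4·0.9552 = 2.292 mg/L.

2.29 mg/L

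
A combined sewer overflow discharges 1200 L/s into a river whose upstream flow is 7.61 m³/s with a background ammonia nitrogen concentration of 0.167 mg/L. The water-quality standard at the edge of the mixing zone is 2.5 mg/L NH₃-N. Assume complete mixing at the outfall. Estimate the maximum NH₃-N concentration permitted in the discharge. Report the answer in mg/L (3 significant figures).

17.3 mg/L

1200 L/s = 1.2 m³/s.
Mass balance: 2.5·8.81 = 1.2·Cₑ + 7.61·0.167.
Cₑ = (22.03 − 1.271) / 1.2 = 17.3 mg/L.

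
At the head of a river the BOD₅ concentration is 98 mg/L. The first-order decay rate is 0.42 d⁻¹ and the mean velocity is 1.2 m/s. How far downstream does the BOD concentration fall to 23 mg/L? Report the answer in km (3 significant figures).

From C = C₀·e^(−kt), t = ln(C₀/C)/k = ln(98/23)/0.42 = 1.449/0.42 = 3.451 d.
Distance = v·t = 1.2 m/s × 2.982e+05 s = 3.578e+05 m = 357.8 km.

358 km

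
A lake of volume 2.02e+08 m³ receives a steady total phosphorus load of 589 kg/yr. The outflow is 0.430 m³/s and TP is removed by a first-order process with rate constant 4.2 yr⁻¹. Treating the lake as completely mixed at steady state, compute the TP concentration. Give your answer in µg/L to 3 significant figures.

Outflow Q = 0.430 m³/s × 3.156e+07 s/yr = 1.357e+07 m³/yr.
Steady-state CSTR mass balance: W = Q·C + k·V·C, so C = W/(Q + kV).
Q + kV = 1.357e+07 + 4.2·2.02e+08 = 8.62e+08 m³/yr.
C = 589/8.62e+08 = 6.833e-07 kg/m³ = 0.0006833 mg/L = 0.6833 µg/L.

0.683 µg/L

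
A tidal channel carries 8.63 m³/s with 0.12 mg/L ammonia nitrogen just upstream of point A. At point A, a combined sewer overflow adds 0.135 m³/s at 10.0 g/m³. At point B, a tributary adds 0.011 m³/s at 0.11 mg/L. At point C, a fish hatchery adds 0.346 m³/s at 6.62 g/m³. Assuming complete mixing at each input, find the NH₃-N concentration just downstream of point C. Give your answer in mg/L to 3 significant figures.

After input A: C = (8.63·0.12 + 0.135·10) / 8.765 = 0.2722 mg/L.
After input B: C = (8.765·0.2722 + 0.011·0.11) / 8.776 = 0.272 mg/L.
After input C: C = (8.776·0.272 + 0.346·6.62) / 9.122 = 0.5128 mg/L.

0.513 mg/L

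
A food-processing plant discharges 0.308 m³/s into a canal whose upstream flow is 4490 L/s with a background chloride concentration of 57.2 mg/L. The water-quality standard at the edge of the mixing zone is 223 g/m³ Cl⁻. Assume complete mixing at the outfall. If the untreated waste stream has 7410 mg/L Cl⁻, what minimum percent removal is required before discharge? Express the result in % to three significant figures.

4490 L/s = 4.49 m³/s.
Mass balance: 223·4.798 = 0.308·Cₑ + 4.49·57.2.
Cₑ = (1070 − 256.8) / 0.308 = 2640 mg/L.
Required removal = 1 − 2640/7410 = 64.37 %.

64.4 %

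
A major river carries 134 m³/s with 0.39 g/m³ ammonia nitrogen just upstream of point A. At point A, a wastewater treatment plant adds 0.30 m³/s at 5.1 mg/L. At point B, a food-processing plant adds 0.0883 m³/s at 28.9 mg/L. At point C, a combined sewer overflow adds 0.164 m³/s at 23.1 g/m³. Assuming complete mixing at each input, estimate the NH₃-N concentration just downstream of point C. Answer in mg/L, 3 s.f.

After input A: C = (134·0.39 + 0.3·5.1) / 134.3 = 0.4005 mg/L.
After input B: C = (134.3·0.4005 + 0.0883·28.9) / 134.4 = 0.4192 mg/L.
After input C: C = (134.4·0.4192 + 0.164·23.1) / 134.6 = 0.4469 mg/L.

0.447 mg/L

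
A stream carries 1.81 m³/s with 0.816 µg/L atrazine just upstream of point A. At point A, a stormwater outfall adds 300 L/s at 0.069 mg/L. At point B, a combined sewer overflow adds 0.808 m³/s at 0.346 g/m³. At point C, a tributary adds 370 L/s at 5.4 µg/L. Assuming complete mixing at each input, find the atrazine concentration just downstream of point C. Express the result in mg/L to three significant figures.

0.816 µg/L = 0.000816 mg/L.
300 L/s = 0.3 m³/s.
After input A: C = (1.81·0.000816 + 0.3·0.069) / 2.11 = 0.01051 mg/L.
After input B: C = (2.11·0.01051 + 0.808·0.346) / 2.918 = 0.1034 mg/L.
370 L/s = 0.37 m³/s.
5.4 µg/L = 0.0054 mg/L.
After input C: C = (2.918·0.1034 + 0.37·0.0054) / 3.288 = 0.09238 mg/L.

0.0924 mg/L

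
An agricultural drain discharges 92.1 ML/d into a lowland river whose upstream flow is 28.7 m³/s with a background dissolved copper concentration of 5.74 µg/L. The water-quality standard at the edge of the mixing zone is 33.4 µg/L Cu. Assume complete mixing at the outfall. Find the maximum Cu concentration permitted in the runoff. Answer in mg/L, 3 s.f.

0.778 mg/L

92.1 ML/d = 1.066 m³/s.
5.74 µg/L = 0.00574 mg/L.
33.4 µg/L = 0.0334 mg/L.
Mass balance: 0.0334·29.77 = 1.066·Cₑ + 28.7·0.00574.
Cₑ = (0.9942 − 0.1647) / 1.066 = 0.7781 mg/L.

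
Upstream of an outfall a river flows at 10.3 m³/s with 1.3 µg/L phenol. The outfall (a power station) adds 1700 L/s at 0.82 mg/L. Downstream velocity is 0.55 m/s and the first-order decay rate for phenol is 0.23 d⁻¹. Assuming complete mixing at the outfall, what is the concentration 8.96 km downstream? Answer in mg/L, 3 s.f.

0.112 mg/L

1700 L/s = 1.7 m³/s.
1.3 µg/L = 0.0013 mg/L.
After complete mixing, C₀ = (1.7·0.82 + 10.3·0.0013) / 12 = 0.1173 mg/L.
Travel time t = 8960 m / 0.55 m/s = 1.629e+04 s = 0.1886 d.
C = 0.1173·exp(−0.23·0.1886) = 0.1173·0.9576 = 0.1123 mg/L.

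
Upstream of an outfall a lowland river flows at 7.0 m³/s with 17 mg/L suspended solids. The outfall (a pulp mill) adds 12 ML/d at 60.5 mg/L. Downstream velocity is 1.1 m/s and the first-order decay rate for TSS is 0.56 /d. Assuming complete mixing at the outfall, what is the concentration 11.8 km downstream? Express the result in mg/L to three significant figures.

12 ML/d = 0.1389 m³/s.
After complete mixing, C₀ = (0.1389·60.5 + 7·17) / 7.139 = 17.85 mg/L.
Travel time t = 1.18e+04 m / 1.1 m/s = 1.073e+04 s = 0.1242 d.
C = 17.85·exp(−0.56·0.1242) = 17.85·0.9328 = 16.65 mg/L.

16.6 mg/L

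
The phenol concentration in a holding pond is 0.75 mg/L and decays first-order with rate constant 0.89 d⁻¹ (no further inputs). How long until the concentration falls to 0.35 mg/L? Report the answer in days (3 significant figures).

0.856 d

t = ln(C₀/C)/k = ln(0.75/0.35)/0.89 = 0.7621/0.89 = 0.8563 d.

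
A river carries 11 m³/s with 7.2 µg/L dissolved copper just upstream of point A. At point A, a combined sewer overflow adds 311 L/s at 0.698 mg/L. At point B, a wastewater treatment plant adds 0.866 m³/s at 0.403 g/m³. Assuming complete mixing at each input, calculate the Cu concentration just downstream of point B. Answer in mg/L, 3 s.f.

0.0530 mg/L

7.2 µg/L = 0.0072 mg/L.
311 L/s = 0.311 m³/s.
After input A: C = (11·0.0072 + 0.311·0.698) / 11.31 = 0.02619 mg/L.
After input B: C = (11.31·0.02619 + 0.866·0.403) / 12.18 = 0.05299 mg/L.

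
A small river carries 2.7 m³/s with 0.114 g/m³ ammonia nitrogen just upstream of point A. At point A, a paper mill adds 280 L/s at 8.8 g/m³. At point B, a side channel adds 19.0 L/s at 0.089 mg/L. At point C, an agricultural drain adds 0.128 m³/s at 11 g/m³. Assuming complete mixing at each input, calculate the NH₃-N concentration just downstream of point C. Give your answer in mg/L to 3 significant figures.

280 L/s = 0.28 m³/s.
After input A: C = (2.7·0.114 + 0.28·8.8) / 2.98 = 0.9301 mg/L.
19.0 L/s = 0.019 m³/s.
After input B: C = (2.98·0.9301 + 0.019·0.089) / 2.999 = 0.9248 mg/L.
After input C: C = (2.999·0.9248 + 0.128·11) / 3.127 = 1.337 mg/L.

1.34 mg/L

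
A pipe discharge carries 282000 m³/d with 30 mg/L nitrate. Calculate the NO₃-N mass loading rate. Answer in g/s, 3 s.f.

282000 m³/d = 3.264 m³/s.
Mass flux = Q·C = 3.264 m³/s × 30 g/m³ = 97.92 g/s.

97.9 g/s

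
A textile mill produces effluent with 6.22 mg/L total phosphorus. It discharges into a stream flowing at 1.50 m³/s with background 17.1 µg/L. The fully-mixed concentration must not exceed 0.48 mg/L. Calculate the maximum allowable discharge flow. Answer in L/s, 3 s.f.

17.1 µg/L = 0.0171 mg/L.
Mass balance at complete mixing: C_std·(Q_w + Q_r) = Q_w·C_e + Q_r·C_b.
Rearranging, Q_w = Q_r·(C_std − C_b)/(C_e − C_std) = 1.50·(0.48 − 0.0171) / (6.22 − 0.48) = 0.121 m³/s.
= 121 L/s.

121 L/s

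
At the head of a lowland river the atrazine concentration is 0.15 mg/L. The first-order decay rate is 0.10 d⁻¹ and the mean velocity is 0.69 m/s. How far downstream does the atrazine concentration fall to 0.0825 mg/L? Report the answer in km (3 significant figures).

From C = C₀·e^(−kt), t = ln(C₀/C)/k = ln(0.15/0.0825)/0.10 = 0.5978/0.10 = 5.978 d.
Distance = v·t = 0.69 m/s × 5.165e+05 s = 3.564e+05 m = 356.4 km.

356 km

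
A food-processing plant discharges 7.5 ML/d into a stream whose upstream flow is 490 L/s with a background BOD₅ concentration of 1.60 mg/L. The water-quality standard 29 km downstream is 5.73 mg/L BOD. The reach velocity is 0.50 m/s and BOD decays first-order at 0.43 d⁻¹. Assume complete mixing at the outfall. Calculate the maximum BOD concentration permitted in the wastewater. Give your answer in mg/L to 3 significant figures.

41.8 mg/L

7.5 ML/d = 0.08681 m³/s.
490 L/s = 0.49 m³/s.
Travel time to the compliance point: t = 2.9e+04/0.50 = 5.8e+04 s = 0.6713 d; decay factor exp(−0.43·0.6713) = 0.7493.
So the concentration just after mixing may be at most 5.73/0.7493 = 7.647 mg/L.
Mass balance: 7.647·0.5768 = 0.08681·Cₑ + 0.49·1.6.
Cₑ = (4.411 − 0.784) / 0.08681 = 41.78 mg/L.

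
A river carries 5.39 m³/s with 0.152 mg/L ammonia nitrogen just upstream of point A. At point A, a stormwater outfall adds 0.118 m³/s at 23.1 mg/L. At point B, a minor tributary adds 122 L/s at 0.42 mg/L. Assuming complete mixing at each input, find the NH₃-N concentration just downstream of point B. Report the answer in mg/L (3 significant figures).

0.639 mg/L

After input A: C = (5.39·0.152 + 0.118·23.1) / 5.508 = 0.6436 mg/L.
122 L/s = 0.122 m³/s.
After input B: C = (5.508·0.6436 + 0.122·0.42) / 5.63 = 0.6388 mg/L.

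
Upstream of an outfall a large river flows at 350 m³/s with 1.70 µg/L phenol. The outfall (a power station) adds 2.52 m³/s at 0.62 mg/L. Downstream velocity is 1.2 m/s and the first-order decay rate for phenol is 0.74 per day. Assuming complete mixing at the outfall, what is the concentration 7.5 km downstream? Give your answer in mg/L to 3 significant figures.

1.70 µg/L = 0.0017 mg/L.
After complete mixing, C₀ = (2.52·0.62 + 350·0.0017) / 352.5 = 0.00612 mg/L.
Travel time t = 7500 m / 1.2 m/s = 6250 s = 0.07234 d.
C = 0.00612·exp(−0.74·0.07234) = 0.00612·0.9479 = 0.005801 mg/L.

0.00580 mg/L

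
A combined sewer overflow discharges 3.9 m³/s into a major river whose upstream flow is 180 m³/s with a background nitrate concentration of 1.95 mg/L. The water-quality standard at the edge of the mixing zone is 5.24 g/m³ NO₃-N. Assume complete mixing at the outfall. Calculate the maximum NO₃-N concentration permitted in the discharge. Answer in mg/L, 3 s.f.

157 mg/L

Mass balance: 5.24·183.9 = 3.9·Cₑ + 180·1.95.
Cₑ = (963.6 − 351) / 3.9 = 157.1 mg/L.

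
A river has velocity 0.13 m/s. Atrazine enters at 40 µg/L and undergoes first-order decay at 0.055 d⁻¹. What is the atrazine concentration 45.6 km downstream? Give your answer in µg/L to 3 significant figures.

Travel time t = 45.6 km / 0.13 m/s = 4.56e+04/0.13 = 3.508e+05 s = 4.06 d.
First-order decay: C = 40·exp(−0.055·4.06) = 40·0.7999 = 32 µg/L.

32.0 µg/L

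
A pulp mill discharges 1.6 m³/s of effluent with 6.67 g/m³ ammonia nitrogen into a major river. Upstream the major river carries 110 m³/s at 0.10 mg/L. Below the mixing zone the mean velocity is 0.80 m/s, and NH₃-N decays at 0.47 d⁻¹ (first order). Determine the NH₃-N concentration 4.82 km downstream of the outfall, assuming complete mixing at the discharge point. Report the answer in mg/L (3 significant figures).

0.188 mg/L

After complete mixing, C₀ = (1.6·6.67 + 110·0.1) / 111.6 = 0.1942 mg/L.
Travel time t = 4820 m / 0.80 m/s = 6025 s = 0.06973 d.
C = 0.1942·exp(−0.47·0.06973) = 0.1942·0.9678 = 0.1879 mg/L.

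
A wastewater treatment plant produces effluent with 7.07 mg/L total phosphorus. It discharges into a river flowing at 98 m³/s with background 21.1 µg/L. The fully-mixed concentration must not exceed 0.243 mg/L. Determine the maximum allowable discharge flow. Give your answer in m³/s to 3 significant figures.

21.1 µg/L = 0.0211 mg/L.
Mass balance at complete mixing: C_std·(Q_w + Q_r) = Q_w·C_e + Q_r·C_b.
Rearranging, Q_w = Q_r·(C_std − C_b)/(C_e − C_std) = 98·(0.243 − 0.0211) / (7.07 − 0.243) = 3.185 m³/s.

3.19 m³/s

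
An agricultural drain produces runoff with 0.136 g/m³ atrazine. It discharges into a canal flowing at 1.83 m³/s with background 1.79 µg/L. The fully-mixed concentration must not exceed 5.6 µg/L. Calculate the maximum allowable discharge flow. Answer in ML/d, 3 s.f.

4.62 ML/d

1.79 µg/L = 0.00179 mg/L.
5.6 µg/L = 0.0056 mg/L.
Mass balance at complete mixing: C_std·(Q_w + Q_r) = Q_w·C_e + Q_r·C_b.
Rearranging, Q_w = Q_r·(C_std − C_b)/(C_e − C_std) = 1.83·(0.0056 − 0.00179) / (0.136 − 0.0056) = 0.05347 m³/s.
= 4.62 ML/d.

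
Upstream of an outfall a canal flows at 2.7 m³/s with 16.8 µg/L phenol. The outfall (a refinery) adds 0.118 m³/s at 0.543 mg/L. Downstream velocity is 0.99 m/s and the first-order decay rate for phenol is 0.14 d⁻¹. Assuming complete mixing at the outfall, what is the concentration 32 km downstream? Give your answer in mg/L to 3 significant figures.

16.8 µg/L = 0.0168 mg/L.
After complete mixing, C₀ = (0.118·0.543 + 2.7·0.0168) / 2.818 = 0.03883 mg/L.
Travel time t = 3.2e+04 m / 0.99 m/s = 3.232e+04 s = 0.3741 d.
C = 0.03883·exp(−0.14·0.3741) = 0.03883·0.949 = 0.03685 mg/L.

0.0369 mg/L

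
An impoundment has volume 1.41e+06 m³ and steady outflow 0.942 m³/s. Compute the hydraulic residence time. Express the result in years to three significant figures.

Q = 0.942 m³/s × 3.156e+07 s/yr = 2.973e+07 m³/yr.
Hydraulic residence time τ = V/Q = 1.41e+06/2.973e+07 = 0.04743 yr.

0.0474 yr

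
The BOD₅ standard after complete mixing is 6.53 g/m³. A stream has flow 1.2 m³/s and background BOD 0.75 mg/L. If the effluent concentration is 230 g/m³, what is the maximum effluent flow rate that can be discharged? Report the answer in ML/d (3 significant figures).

2.68 ML/d

Mass balance at complete mixing: C_std·(Q_w + Q_r) = Q_w·C_e + Q_r·C_b.
Rearranging, Q_w = Q_r·(C_std − C_b)/(C_e − C_std) = 1.2·(6.53 − 0.75) / (230 − 6.53) = 0.03104 m³/s.
= 2.682 ML/d.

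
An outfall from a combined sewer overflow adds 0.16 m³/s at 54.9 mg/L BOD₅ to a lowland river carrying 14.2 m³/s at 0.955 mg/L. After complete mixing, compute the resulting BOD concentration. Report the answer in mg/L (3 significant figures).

1.56 mg/L

Flow-weighted mixing gives C = (0.16·54.9 + 14.2·0.955) / (0.16 + 14.2) = 22.34/14.36 = 1.556 mg/L.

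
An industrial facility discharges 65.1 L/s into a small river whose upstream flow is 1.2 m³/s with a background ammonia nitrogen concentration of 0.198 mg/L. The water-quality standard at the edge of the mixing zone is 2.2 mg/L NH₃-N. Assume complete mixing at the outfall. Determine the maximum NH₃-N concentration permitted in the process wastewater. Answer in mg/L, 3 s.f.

65.1 L/s = 0.0651 m³/s.
Mass balance: 2.2·1.265 = 0.0651·Cₑ + 1.2·0.198.
Cₑ = (2.783 − 0.2376) / 0.0651 = 39.1 mg/L.

39.1 mg/L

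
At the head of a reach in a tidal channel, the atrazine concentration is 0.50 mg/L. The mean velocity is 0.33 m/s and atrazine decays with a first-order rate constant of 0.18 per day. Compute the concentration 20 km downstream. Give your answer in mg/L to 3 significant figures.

Travel time t = 20 km / 0.33 m/s = 2e+04/0.33 = 6.061e+04 s = 0.7015 d.
First-order decay: C = 0.50·exp(−0.18·0.7015) = 0.50·0.8814 = 0.4407 mg/L.

0.441 mg/L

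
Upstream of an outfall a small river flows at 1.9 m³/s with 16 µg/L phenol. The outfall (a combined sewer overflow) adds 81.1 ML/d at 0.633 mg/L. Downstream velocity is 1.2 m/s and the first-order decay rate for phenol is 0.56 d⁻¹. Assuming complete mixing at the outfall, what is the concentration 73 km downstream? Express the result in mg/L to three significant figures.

0.148 mg/L

81.1 ML/d = 0.9387 m³/s.
16 µg/L = 0.016 mg/L.
After complete mixing, C₀ = (0.9387·0.633 + 1.9·0.016) / 2.839 = 0.22 mg/L.
Travel time t = 7.3e+04 m / 1.2 m/s = 6.083e+04 s = 0.7041 d.
C = 0.22·exp(−0.56·0.7041) = 0.22·0.6742 = 0.1483 mg/L.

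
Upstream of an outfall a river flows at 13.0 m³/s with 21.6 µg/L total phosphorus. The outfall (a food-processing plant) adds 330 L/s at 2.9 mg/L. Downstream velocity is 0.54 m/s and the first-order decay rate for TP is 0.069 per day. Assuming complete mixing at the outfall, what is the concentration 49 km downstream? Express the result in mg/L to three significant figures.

0.0864 mg/L

330 L/s = 0.33 m³/s.
21.6 µg/L = 0.0216 mg/L.
After complete mixing, C₀ = (0.33·2.9 + 13·0.0216) / 13.33 = 0.09286 mg/L.
Travel time t = 4.9e+04 m / 0.54 m/s = 9.074e+04 s = 1.05 d.
C = 0.09286·exp(−0.069·1.05) = 0.09286·0.9301 = 0.08637 mg/L.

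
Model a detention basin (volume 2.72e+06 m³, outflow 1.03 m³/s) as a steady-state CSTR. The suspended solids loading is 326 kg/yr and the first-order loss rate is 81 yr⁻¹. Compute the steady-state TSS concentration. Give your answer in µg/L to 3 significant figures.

Outflow Q = 1.03 m³/s × 3.156e+07 s/yr = 3.25e+07 m³/yr.
Steady-state CSTR mass balance: W = Q·C + k·V·C, so C = W/(Q + kV).
Q + kV = 3.25e+07 + 81·2.72e+06 = 2.528e+08 m³/yr.
C = 326/2.528e+08 = 1.289e-06 kg/m³ = 0.001289 mg/L = 1.289 µg/L.

1.29 µg/L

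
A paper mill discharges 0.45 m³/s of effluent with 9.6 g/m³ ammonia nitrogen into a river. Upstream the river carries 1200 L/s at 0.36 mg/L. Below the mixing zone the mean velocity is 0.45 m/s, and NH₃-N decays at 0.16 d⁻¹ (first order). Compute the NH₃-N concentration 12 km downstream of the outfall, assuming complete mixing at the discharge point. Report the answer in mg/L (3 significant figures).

2.74 mg/L

1200 L/s = 1.2 m³/s.
After complete mixing, C₀ = (0.45·9.6 + 1.2·0.36) / 1.65 = 2.88 mg/L.
Travel time t = 1.2e+04 m / 0.45 m/s = 2.667e+04 s = 0.3086 d.
C = 2.88·exp(−0.16·0.3086) = 2.88·0.9518 = 2.741 mg/L.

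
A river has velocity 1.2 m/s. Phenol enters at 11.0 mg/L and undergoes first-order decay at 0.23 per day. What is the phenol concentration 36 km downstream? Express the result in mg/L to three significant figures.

Travel time t = 36 km / 1.2 m/s = 3.6e+04/1.2 = 3e+04 s = 0.3472 d.
First-order decay: C = 11.0·exp(−0.23·0.3472) = 11.0·0.9232 = 10.16 mg/L.

10.2 mg/L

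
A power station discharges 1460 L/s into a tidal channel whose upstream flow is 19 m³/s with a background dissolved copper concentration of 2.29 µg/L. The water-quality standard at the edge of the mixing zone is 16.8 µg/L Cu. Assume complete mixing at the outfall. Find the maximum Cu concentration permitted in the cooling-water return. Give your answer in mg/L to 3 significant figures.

1460 L/s = 1.46 m³/s.
2.29 µg/L = 0.00229 mg/L.
16.8 µg/L = 0.0168 mg/L.
Mass balance: 0.0168·20.46 = 1.46·Cₑ + 19·0.00229.
Cₑ = (0.3437 − 0.04351) / 1.46 = 0.2056 mg/L.

0.206 mg/L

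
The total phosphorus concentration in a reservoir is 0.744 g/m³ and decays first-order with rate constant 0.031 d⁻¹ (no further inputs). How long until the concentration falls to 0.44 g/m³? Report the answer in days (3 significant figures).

16.9 d

t = ln(C₀/C)/k = ln(0.744/0.44)/0.031 = 0.5253/0.031 = 16.94 d.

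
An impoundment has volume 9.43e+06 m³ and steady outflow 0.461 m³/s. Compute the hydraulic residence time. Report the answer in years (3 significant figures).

0.648 yr

Q = 0.461 m³/s × 3.156e+07 s/yr = 1.455e+07 m³/yr.
Hydraulic residence time τ = V/Q = 9.43e+06/1.455e+07 = 0.6482 yr.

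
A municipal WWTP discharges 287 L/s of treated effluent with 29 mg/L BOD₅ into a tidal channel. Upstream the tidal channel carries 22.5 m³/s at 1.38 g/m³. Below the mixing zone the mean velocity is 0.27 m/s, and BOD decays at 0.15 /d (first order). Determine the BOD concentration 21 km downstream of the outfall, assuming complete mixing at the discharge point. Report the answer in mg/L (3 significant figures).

287 L/s = 0.287 m³/s.
After complete mixing, C₀ = (0.287·29 + 22.5·1.38) / 22.79 = 1.728 mg/L.
Travel time t = 2.1e+04 m / 0.27 m/s = 7.778e+04 s = 0.9002 d.
C = 1.728·exp(−0.15·0.9002) = 1.728·0.8737 = 1.51 mg/L.

1.51 mg/L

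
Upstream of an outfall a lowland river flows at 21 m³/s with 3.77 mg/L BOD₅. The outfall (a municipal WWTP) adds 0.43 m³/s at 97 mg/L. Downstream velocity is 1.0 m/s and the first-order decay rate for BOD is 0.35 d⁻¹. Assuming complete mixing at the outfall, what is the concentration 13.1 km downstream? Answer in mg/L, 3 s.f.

After complete mixing, C₀ = (0.43·97 + 21·3.77) / 21.43 = 5.641 mg/L.
Travel time t = 1.31e+04 m / 1.0 m/s = 1.31e+04 s = 0.1516 d.
C = 5.641·exp(−0.35·0.1516) = 5.641·0.9483 = 5.349 mg/L.

5.35 mg/L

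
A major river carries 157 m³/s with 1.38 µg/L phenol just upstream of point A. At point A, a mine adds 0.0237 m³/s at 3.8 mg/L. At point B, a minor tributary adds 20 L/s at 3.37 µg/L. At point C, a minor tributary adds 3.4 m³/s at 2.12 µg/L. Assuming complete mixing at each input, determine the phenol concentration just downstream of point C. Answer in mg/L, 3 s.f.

0.00196 mg/L

1.38 µg/L = 0.00138 mg/L.
After input A: C = (157·0.00138 + 0.0237·3.8) / 157 = 0.001953 mg/L.
20 L/s = 0.02 m³/s.
3.37 µg/L = 0.00337 mg/L.
After input B: C = (157·0.001953 + 0.02·0.00337) / 157 = 0.001954 mg/L.
2.12 µg/L = 0.00212 mg/L.
After input C: C = (157·0.001954 + 3.4·0.00212) / 160.4 = 0.001957 mg/L.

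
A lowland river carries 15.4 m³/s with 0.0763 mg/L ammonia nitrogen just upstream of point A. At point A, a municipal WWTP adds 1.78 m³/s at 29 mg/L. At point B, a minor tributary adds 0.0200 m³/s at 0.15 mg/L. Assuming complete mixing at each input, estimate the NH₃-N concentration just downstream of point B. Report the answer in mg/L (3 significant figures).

3.07 mg/L

After input A: C = (15.4·0.0763 + 1.78·29) / 17.18 = 3.073 mg/L.
After input B: C = (17.18·3.073 + 0.02·0.15) / 17.2 = 3.07 mg/L.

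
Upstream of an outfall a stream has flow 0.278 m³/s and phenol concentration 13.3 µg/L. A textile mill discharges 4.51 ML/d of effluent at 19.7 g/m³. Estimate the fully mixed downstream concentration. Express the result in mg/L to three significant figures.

4.51 ML/d = 0.0522 m³/s.
13.3 µg/L = 0.0133 mg/L.
Flow-weighted mixing gives C = (0.0522·19.7 + 0.278·0.0133) / (0.0522 + 0.278) = 1.032/0.3302 = 3.125 mg/L.

3.13 mg/L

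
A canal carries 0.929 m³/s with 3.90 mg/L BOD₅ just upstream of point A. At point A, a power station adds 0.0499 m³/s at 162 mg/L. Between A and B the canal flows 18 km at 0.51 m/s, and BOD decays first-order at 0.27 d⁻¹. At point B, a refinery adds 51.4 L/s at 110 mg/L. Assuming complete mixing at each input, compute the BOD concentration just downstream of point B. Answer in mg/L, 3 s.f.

After input A: C = (0.929·3.9 + 0.0499·162) / 0.9789 = 11.96 mg/L.
Over the 18 km reach to input B (t = 3.529e+04 s = 0.4085 d), decay gives C = 11.96·exp(−0.27·0.4085) = 10.71 mg/L.
51.4 L/s = 0.0514 m³/s.
After input B: C = (0.9789·10.71 + 0.0514·110) / 1.03 = 15.66 mg/L.

15.7 mg/L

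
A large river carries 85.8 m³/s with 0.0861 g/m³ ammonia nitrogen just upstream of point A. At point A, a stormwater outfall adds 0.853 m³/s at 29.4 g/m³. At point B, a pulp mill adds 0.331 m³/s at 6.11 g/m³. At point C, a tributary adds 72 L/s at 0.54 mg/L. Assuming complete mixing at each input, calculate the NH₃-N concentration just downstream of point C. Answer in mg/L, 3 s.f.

0.397 mg/L

After input A: C = (85.8·0.0861 + 0.853·29.4) / 86.65 = 0.3747 mg/L.
After input B: C = (86.65·0.3747 + 0.331·6.11) / 86.98 = 0.3965 mg/L.
72 L/s = 0.072 m³/s.
After input C: C = (86.98·0.3965 + 0.072·0.54) / 87.06 = 0.3966 mg/L.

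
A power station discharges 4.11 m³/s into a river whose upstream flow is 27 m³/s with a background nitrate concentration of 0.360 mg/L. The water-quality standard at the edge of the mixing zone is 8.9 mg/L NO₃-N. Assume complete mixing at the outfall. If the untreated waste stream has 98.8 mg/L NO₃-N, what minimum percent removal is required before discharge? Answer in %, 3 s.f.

34.2 %

Mass balance: 8.9·31.11 = 4.11·Cₑ + 27·0.36.
Cₑ = (276.9 − 9.72) / 4.11 = 65 mg/L.
Required removal = 1 − 65/98.8 = 34.21 %.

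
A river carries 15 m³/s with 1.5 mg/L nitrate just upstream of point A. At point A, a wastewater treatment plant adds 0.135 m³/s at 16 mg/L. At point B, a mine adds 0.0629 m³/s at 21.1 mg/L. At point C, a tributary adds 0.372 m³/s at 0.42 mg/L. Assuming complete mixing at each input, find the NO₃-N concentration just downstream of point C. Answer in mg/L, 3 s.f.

After input A: C = (15·1.5 + 0.135·16) / 15.13 = 1.629 mg/L.
After input B: C = (15.13·1.629 + 0.0629·21.1) / 15.2 = 1.71 mg/L.
After input C: C = (15.2·1.71 + 0.372·0.42) / 15.57 = 1.679 mg/L.

1.68 mg/L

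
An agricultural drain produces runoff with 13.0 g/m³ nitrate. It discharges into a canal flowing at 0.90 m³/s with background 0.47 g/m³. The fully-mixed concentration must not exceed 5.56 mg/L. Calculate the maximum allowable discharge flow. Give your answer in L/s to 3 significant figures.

616 L/s

Mass balance at complete mixing: C_std·(Q_w + Q_r) = Q_w·C_e + Q_r·C_b.
Rearranging, Q_w = Q_r·(C_std − C_b)/(C_e − C_std) = 0.90·(5.56 − 0.47) / (13 − 5.56) = 0.6157 m³/s.
= 615.7 L/s.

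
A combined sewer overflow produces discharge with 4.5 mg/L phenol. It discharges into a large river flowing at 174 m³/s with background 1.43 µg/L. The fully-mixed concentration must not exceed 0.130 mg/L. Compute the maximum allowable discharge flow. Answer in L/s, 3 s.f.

1.43 µg/L = 0.00143 mg/L.
Mass balance at complete mixing: C_std·(Q_w + Q_r) = Q_w·C_e + Q_r·C_b.
Rearranging, Q_w = Q_r·(C_std − C_b)/(C_e − C_std) = 174·(0.13 − 0.00143) / (4.5 − 0.13) = 5.119 m³/s.
= 5119 L/s.

5120 L/s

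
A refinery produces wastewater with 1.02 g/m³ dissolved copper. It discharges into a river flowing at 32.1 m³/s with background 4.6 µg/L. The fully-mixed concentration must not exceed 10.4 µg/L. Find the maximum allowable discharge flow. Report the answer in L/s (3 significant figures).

184 L/s

4.6 µg/L = 0.0046 mg/L.
10.4 µg/L = 0.0104 mg/L.
Mass balance at complete mixing: C_std·(Q_w + Q_r) = Q_w·C_e + Q_r·C_b.
Rearranging, Q_w = Q_r·(C_std − C_b)/(C_e − C_std) = 32.1·(0.0104 − 0.0046) / (1.02 − 0.0104) = 0.1844 m³/s.
= 184.4 L/s.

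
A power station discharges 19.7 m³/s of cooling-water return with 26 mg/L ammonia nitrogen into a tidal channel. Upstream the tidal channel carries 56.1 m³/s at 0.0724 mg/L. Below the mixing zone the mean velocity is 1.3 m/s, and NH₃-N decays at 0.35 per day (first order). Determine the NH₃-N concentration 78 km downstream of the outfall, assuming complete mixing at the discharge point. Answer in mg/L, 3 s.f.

5.34 mg/L

After complete mixing, C₀ = (19.7·26 + 56.1·0.0724) / 75.8 = 6.811 mg/L.
Travel time t = 7.8e+04 m / 1.3 m/s = 6e+04 s = 0.6944 d.
C = 6.811·exp(−0.35·0.6944) = 6.811·0.7842 = 5.341 mg/L.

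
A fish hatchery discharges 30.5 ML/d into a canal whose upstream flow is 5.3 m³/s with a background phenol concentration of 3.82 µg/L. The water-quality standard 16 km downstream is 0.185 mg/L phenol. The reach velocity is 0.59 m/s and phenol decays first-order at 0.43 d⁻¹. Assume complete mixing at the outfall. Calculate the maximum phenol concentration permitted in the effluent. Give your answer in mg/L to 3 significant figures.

30.5 ML/d = 0.353 m³/s.
3.82 µg/L = 0.00382 mg/L.
Travel time to the compliance point: t = 1.6e+04/0.59 = 2.712e+04 s = 0.3139 d; decay factor exp(−0.43·0.3139) = 0.8737.
So the concentration just after mixing may be at most 0.185/0.8737 = 0.2117 mg/L.
Mass balance: 0.2117·5.653 = 0.353·Cₑ + 5.3·0.00382.
Cₑ = (1.197 − 0.02025) / 0.353 = 3.333 mg/L.

3.33 mg/L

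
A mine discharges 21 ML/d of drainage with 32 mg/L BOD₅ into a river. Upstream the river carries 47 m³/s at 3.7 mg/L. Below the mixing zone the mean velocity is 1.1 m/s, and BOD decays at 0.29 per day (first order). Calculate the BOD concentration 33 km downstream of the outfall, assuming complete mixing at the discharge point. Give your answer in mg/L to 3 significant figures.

21 ML/d = 0.2431 m³/s.
After complete mixing, C₀ = (0.2431·32 + 47·3.7) / 47.24 = 3.846 mg/L.
Travel time t = 3.3e+04 m / 1.1 m/s = 3e+04 s = 0.3472 d.
C = 3.846·exp(−0.29·0.3472) = 3.846·0.9042 = 3.477 mg/L.

3.48 mg/L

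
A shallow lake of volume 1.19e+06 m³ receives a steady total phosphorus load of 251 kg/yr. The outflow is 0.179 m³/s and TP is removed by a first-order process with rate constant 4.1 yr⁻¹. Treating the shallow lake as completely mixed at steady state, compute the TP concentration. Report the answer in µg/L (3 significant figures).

Outflow Q = 0.179 m³/s × 3.156e+07 s/yr = 5.649e+06 m³/yr.
Steady-state CSTR mass balance: W = Q·C + k·V·C, so C = W/(Q + kV).
Q + kV = 5.649e+06 + 4.1·1.19e+06 = 1.053e+07 m³/yr.
C = 251/1.053e+07 = 2.384e-05 kg/m³ = 0.02384 mg/L = 23.84 µg/L.

23.8 µg/L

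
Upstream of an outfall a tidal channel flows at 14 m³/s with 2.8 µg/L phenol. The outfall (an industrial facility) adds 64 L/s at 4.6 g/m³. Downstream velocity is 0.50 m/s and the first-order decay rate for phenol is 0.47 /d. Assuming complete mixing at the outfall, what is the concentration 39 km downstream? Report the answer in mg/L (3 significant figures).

64 L/s = 0.064 m³/s.
2.8 µg/L = 0.0028 mg/L.
After complete mixing, C₀ = (0.064·4.6 + 14·0.0028) / 14.06 = 0.02372 mg/L.
Travel time t = 3.9e+04 m / 0.50 m/s = 7.8e+04 s = 0.9028 d.
C = 0.02372·exp(−0.47·0.9028) = 0.02372·0.6542 = 0.01552 mg/L.

0.0155 mg/L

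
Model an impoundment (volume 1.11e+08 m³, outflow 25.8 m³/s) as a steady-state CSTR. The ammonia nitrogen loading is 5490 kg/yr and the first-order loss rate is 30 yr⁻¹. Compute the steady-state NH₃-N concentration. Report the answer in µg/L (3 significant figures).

Outflow Q = 25.8 m³/s × 3.156e+07 s/yr = 8.142e+08 m³/yr.
Steady-state CSTR mass balance: W = Q·C + k·V·C, so C = W/(Q + kV).
Q + kV = 8.142e+08 + 30·1.11e+08 = 4.144e+09 m³/yr.
C = 5490/4.144e+09 = 1.325e-06 kg/m³ = 0.001325 mg/L = 1.325 µg/L.

1.32 µg/L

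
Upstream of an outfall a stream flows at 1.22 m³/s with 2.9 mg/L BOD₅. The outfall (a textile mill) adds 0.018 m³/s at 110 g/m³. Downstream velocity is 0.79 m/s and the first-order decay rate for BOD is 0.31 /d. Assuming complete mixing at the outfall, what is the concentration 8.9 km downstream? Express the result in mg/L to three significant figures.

After complete mixing, C₀ = (0.018·110 + 1.22·2.9) / 1.238 = 4.457 mg/L.
Travel time t = 8900 m / 0.79 m/s = 1.127e+04 s = 0.1304 d.
C = 4.457·exp(−0.31·0.1304) = 4.457·0.9604 = 4.281 mg/L.

4.28 mg/L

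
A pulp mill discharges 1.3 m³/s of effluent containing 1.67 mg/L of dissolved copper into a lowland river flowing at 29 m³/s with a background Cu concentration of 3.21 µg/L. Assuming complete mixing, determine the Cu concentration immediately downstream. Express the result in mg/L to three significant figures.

0.0747 mg/L

3.21 µg/L = 0.00321 mg/L.
Conservation of mass across the mixing zone: C = (1.3·1.67 + 29·0.00321) / (1.3 + 29) = 2.264/30.3 = 0.07472 mg/L.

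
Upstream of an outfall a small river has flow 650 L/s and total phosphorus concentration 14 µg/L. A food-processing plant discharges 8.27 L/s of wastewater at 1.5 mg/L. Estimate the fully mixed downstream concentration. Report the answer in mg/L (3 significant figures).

8.27 L/s = 0.00827 m³/s.
650 L/s = 0.65 m³/s.
14 µg/L = 0.014 mg/L.
Conservation of mass across the mixing zone: C = (0.00827·1.5 + 0.65·0.014) / (0.00827 + 0.65) = 0.0215/0.6583 = 0.03267 mg/L.

0.0327 mg/L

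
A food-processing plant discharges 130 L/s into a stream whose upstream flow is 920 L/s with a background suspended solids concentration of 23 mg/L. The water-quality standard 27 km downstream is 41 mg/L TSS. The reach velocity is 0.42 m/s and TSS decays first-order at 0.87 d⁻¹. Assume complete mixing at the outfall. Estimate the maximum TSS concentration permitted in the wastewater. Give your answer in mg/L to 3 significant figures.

470 mg/L

130 L/s = 0.13 m³/s.
920 L/s = 0.92 m³/s.
Travel time to the compliance point: t = 2.7e+04/0.42 = 6.429e+04 s = 0.744 d; decay factor exp(−0.87·0.744) = 0.5234.
So the concentration just after mixing may be at most 41/0.5234 = 78.33 mg/L.
Mass balance: 78.33·1.05 = 0.13·Cₑ + 0.92·23.
Cₑ = (82.24 − 21.16) / 0.13 = 469.9 mg/L.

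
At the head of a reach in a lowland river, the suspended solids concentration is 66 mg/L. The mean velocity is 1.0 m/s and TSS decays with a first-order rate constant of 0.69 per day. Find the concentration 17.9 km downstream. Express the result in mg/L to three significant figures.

57.2 mg/L

Travel time t = 17.9 km / 1.0 m/s = 1.79e+04/1.0 = 1.79e+04 s = 0.2072 d.
First-order decay: C = 66·exp(−0.69·0.2072) = 66·0.8668 = 57.21 mg/L.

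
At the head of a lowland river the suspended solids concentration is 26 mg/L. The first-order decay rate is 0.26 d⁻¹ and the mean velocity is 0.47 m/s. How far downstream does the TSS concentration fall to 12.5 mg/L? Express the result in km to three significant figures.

114 km

From C = C₀·e^(−kt), t = ln(C₀/C)/k = ln(26/12.5)/0.26 = 0.7324/0.26 = 2.817 d.
Distance = v·t = 0.47 m/s × 2.434e+05 s = 1.144e+05 m = 114.4 km.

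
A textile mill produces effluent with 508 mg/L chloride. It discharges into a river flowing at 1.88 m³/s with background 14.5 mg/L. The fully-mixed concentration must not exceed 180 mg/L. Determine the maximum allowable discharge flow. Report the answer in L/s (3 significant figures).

949 L/s

Mass balance at complete mixing: C_std·(Q_w + Q_r) = Q_w·C_e + Q_r·C_b.
Rearranging, Q_w = Q_r·(C_std − C_b)/(C_e − C_std) = 1.88·(180 − 14.5) / (508 − 180) = 0.9486 m³/s.
= 948.6 L/s.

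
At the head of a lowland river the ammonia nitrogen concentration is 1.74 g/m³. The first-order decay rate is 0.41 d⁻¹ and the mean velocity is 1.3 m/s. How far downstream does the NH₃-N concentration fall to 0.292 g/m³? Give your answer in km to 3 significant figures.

From C = C₀·e^(−kt), t = ln(C₀/C)/k = ln(1.74/0.292)/0.41 = 1.785/0.41 = 4.353 d.
Distance = v·t = 1.3 m/s × 3.761e+05 s = 4.89e+05 m = 489 km.

489 km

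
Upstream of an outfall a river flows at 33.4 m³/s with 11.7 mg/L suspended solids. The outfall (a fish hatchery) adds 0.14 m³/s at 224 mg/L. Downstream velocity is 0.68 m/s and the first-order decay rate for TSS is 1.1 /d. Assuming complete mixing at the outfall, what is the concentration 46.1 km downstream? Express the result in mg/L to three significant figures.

After complete mixing, C₀ = (0.14·224 + 33.4·11.7) / 33.54 = 12.59 mg/L.
Travel time t = 4.61e+04 m / 0.68 m/s = 6.779e+04 s = 0.7847 d.
C = 12.59·exp(−1.1·0.7847) = 12.59·0.4218 = 5.309 mg/L.

5.31 mg/L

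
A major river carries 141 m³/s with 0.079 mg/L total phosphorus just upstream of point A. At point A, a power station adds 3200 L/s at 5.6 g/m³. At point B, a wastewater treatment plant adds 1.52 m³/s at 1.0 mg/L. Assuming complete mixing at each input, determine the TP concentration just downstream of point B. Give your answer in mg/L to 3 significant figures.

0.210 mg/L

3200 L/s = 3.2 m³/s.
After input A: C = (141·0.079 + 3.2·5.6) / 144.2 = 0.2015 mg/L.
After input B: C = (144.2·0.2015 + 1.52·1) / 145.7 = 0.2098 mg/L.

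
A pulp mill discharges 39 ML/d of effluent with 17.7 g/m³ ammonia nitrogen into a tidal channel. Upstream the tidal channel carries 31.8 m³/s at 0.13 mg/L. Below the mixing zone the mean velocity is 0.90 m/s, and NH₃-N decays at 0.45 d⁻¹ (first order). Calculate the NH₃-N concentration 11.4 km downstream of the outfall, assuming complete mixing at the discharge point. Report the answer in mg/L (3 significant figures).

0.352 mg/L

39 ML/d = 0.4514 m³/s.
After complete mixing, C₀ = (0.4514·17.7 + 31.8·0.13) / 32.25 = 0.3759 mg/L.
Travel time t = 1.14e+04 m / 0.90 m/s = 1.267e+04 s = 0.1466 d.
C = 0.3759·exp(−0.45·0.1466) = 0.3759·0.9362 = 0.3519 mg/L.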